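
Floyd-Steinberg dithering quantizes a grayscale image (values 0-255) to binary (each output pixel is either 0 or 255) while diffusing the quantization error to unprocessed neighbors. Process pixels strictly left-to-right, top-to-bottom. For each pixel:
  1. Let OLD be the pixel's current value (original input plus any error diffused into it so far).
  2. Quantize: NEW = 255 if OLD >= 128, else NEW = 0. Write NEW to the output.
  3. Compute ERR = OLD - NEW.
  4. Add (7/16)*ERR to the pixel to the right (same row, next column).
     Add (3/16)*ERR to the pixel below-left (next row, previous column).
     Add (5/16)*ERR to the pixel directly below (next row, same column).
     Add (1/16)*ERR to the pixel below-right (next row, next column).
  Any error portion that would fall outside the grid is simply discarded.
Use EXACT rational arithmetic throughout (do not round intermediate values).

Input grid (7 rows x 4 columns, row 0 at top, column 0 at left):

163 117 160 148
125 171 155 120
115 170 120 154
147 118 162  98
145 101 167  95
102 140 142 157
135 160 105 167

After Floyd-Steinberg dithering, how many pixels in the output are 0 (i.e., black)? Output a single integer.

(0,0): OLD=163 → NEW=255, ERR=-92
(0,1): OLD=307/4 → NEW=0, ERR=307/4
(0,2): OLD=12389/64 → NEW=255, ERR=-3931/64
(0,3): OLD=124035/1024 → NEW=0, ERR=124035/1024
(1,0): OLD=7081/64 → NEW=0, ERR=7081/64
(1,1): OLD=115775/512 → NEW=255, ERR=-14785/512
(1,2): OLD=2468747/16384 → NEW=255, ERR=-1709173/16384
(1,3): OLD=28409533/262144 → NEW=0, ERR=28409533/262144
(2,0): OLD=1180965/8192 → NEW=255, ERR=-907995/8192
(2,1): OLD=26172167/262144 → NEW=0, ERR=26172167/262144
(2,2): OLD=78430811/524288 → NEW=255, ERR=-55262629/524288
(2,3): OLD=1134409023/8388608 → NEW=255, ERR=-1004686017/8388608
(3,0): OLD=549799989/4194304 → NEW=255, ERR=-519747531/4194304
(3,1): OLD=4583190059/67108864 → NEW=0, ERR=4583190059/67108864
(3,2): OLD=153248033685/1073741824 → NEW=255, ERR=-120556131435/1073741824
(3,3): OLD=83557344915/17179869184 → NEW=0, ERR=83557344915/17179869184
(4,0): OLD=127862332177/1073741824 → NEW=0, ERR=127862332177/1073741824
(4,1): OLD=1251067277651/8589934592 → NEW=255, ERR=-939366043309/8589934592
(4,2): OLD=24532964028371/274877906944 → NEW=0, ERR=24532964028371/274877906944
(4,3): OLD=565367384699317/4398046511104 → NEW=255, ERR=-556134475632203/4398046511104
(5,0): OLD=16315168411297/137438953472 → NEW=0, ERR=16315168411297/137438953472
(5,1): OLD=800171951505703/4398046511104 → NEW=255, ERR=-321329908825817/4398046511104
(5,2): OLD=236135331020201/2199023255552 → NEW=0, ERR=236135331020201/2199023255552
(5,3): OLD=11965642516468983/70368744177664 → NEW=255, ERR=-5978387248835337/70368744177664
(6,0): OLD=11146217683314709/70368744177664 → NEW=255, ERR=-6797812081989611/70368744177664
(6,1): OLD=137875265819350563/1125899906842624 → NEW=0, ERR=137875265819350563/1125899906842624
(6,2): OLD=3091922107039271493/18014398509481984 → NEW=255, ERR=-1501749512878634427/18014398509481984
(6,3): OLD=31904311180393675491/288230376151711744 → NEW=0, ERR=31904311180393675491/288230376151711744
Output grid:
  Row 0: #.#.  (2 black, running=2)
  Row 1: .##.  (2 black, running=4)
  Row 2: #.##  (1 black, running=5)
  Row 3: #.#.  (2 black, running=7)
  Row 4: .#.#  (2 black, running=9)
  Row 5: .#.#  (2 black, running=11)
  Row 6: #.#.  (2 black, running=13)

Answer: 13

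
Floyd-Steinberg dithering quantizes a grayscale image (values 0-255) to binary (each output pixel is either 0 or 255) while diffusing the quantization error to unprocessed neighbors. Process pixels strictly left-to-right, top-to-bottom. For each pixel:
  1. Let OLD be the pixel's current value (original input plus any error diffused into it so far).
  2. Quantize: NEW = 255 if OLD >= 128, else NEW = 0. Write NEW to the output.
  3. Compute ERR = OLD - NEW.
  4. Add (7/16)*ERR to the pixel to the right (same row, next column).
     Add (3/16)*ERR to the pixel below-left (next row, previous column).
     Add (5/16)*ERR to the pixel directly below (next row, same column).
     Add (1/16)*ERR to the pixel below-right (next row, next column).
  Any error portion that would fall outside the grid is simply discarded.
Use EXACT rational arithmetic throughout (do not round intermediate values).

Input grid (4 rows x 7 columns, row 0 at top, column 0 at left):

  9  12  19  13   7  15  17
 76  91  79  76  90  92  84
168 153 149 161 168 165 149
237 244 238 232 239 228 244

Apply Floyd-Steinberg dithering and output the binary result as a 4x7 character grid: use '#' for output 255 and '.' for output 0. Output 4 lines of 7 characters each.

Answer: .......
.#..#..
#.##.##
#######

Derivation:
(0,0): OLD=9 → NEW=0, ERR=9
(0,1): OLD=255/16 → NEW=0, ERR=255/16
(0,2): OLD=6649/256 → NEW=0, ERR=6649/256
(0,3): OLD=99791/4096 → NEW=0, ERR=99791/4096
(0,4): OLD=1157289/65536 → NEW=0, ERR=1157289/65536
(0,5): OLD=23829663/1048576 → NEW=0, ERR=23829663/1048576
(0,6): OLD=452020313/16777216 → NEW=0, ERR=452020313/16777216
(1,0): OLD=20941/256 → NEW=0, ERR=20941/256
(1,1): OLD=280987/2048 → NEW=255, ERR=-241253/2048
(1,2): OLD=2696375/65536 → NEW=0, ERR=2696375/65536
(1,3): OLD=27930923/262144 → NEW=0, ERR=27930923/262144
(1,4): OLD=2481633889/16777216 → NEW=255, ERR=-1796556191/16777216
(1,5): OLD=7839434289/134217728 → NEW=0, ERR=7839434289/134217728
(1,6): OLD=256395675839/2147483648 → NEW=0, ERR=256395675839/2147483648
(2,0): OLD=5618905/32768 → NEW=255, ERR=-2736935/32768
(2,1): OLD=96964579/1048576 → NEW=0, ERR=96964579/1048576
(2,2): OLD=3605916777/16777216 → NEW=255, ERR=-672273303/16777216
(2,3): OLD=21375347041/134217728 → NEW=255, ERR=-12850173599/134217728
(2,4): OLD=118391362737/1073741824 → NEW=0, ERR=118391362737/1073741824
(2,5): OLD=8493218487227/34359738368 → NEW=255, ERR=-268514796613/34359738368
(2,6): OLD=102552561938125/549755813888 → NEW=255, ERR=-37635170603315/549755813888
(3,0): OLD=3829184329/16777216 → NEW=255, ERR=-449005751/16777216
(3,1): OLD=33347123349/134217728 → NEW=255, ERR=-878397291/134217728
(3,2): OLD=225961170191/1073741824 → NEW=255, ERR=-47842994929/1073741824
(3,3): OLD=862242584761/4294967296 → NEW=255, ERR=-232974075719/4294967296
(3,4): OLD=133192520485705/549755813888 → NEW=255, ERR=-6995212055735/549755813888
(3,5): OLD=941386203427819/4398046511104 → NEW=255, ERR=-180115656903701/4398046511104
(3,6): OLD=14369387262925045/70368744177664 → NEW=255, ERR=-3574642502379275/70368744177664
Row 0: .......
Row 1: .#..#..
Row 2: #.##.##
Row 3: #######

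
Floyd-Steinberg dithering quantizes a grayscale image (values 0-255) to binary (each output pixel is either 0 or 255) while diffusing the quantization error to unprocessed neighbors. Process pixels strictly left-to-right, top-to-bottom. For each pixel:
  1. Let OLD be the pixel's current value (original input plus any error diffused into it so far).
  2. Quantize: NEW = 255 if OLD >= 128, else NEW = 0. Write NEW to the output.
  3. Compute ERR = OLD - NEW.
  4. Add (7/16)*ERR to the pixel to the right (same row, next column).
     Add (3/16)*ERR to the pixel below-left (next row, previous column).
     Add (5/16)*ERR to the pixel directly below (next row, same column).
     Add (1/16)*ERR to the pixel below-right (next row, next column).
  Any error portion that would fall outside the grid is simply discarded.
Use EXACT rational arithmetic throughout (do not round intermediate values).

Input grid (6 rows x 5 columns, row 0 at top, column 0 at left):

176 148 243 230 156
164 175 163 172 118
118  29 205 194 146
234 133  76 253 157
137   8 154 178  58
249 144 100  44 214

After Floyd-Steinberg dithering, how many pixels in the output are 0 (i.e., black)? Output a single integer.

Answer: 12

Derivation:
(0,0): OLD=176 → NEW=255, ERR=-79
(0,1): OLD=1815/16 → NEW=0, ERR=1815/16
(0,2): OLD=74913/256 → NEW=255, ERR=9633/256
(0,3): OLD=1009511/4096 → NEW=255, ERR=-34969/4096
(0,4): OLD=9978833/65536 → NEW=255, ERR=-6732847/65536
(1,0): OLD=41109/256 → NEW=255, ERR=-24171/256
(1,1): OLD=350739/2048 → NEW=255, ERR=-171501/2048
(1,2): OLD=9411727/65536 → NEW=255, ERR=-7299953/65536
(1,3): OLD=27181347/262144 → NEW=0, ERR=27181347/262144
(1,4): OLD=548302345/4194304 → NEW=255, ERR=-521245175/4194304
(2,0): OLD=2385281/32768 → NEW=0, ERR=2385281/32768
(2,1): OLD=8274843/1048576 → NEW=0, ERR=8274843/1048576
(2,2): OLD=3151624593/16777216 → NEW=255, ERR=-1126565487/16777216
(2,3): OLD=44764821027/268435456 → NEW=255, ERR=-23686220253/268435456
(2,4): OLD=322296926773/4294967296 → NEW=0, ERR=322296926773/4294967296
(3,0): OLD=4332338033/16777216 → NEW=255, ERR=54147953/16777216
(3,1): OLD=17292253085/134217728 → NEW=255, ERR=-16933267555/134217728
(3,2): OLD=-69713771185/4294967296 → NEW=0, ERR=-69713771185/4294967296
(3,3): OLD=1960202951415/8589934592 → NEW=255, ERR=-230230369545/8589934592
(3,4): OLD=22431313327923/137438953472 → NEW=255, ERR=-12615619807437/137438953472
(4,0): OLD=245571375231/2147483648 → NEW=0, ERR=245571375231/2147483648
(4,1): OLD=1083152820735/68719476736 → NEW=0, ERR=1083152820735/68719476736
(4,2): OLD=157134396870609/1099511627776 → NEW=255, ERR=-123241068212271/1099511627776
(4,3): OLD=1800752601109503/17592186044416 → NEW=0, ERR=1800752601109503/17592186044416
(4,4): OLD=20385308383396729/281474976710656 → NEW=0, ERR=20385308383396729/281474976710656
(5,0): OLD=316319273815389/1099511627776 → NEW=255, ERR=35943808732509/1099511627776
(5,1): OLD=1313771508331863/8796093022208 → NEW=255, ERR=-929232212331177/8796093022208
(5,2): OLD=10958506166884111/281474976710656 → NEW=0, ERR=10958506166884111/281474976710656
(5,3): OLD=112133586637274913/1125899906842624 → NEW=0, ERR=112133586637274913/1125899906842624
(5,4): OLD=5162970721629011739/18014398509481984 → NEW=255, ERR=569299101711105819/18014398509481984
Output grid:
  Row 0: #.###  (1 black, running=1)
  Row 1: ###.#  (1 black, running=2)
  Row 2: ..##.  (3 black, running=5)
  Row 3: ##.##  (1 black, running=6)
  Row 4: ..#..  (4 black, running=10)
  Row 5: ##..#  (2 black, running=12)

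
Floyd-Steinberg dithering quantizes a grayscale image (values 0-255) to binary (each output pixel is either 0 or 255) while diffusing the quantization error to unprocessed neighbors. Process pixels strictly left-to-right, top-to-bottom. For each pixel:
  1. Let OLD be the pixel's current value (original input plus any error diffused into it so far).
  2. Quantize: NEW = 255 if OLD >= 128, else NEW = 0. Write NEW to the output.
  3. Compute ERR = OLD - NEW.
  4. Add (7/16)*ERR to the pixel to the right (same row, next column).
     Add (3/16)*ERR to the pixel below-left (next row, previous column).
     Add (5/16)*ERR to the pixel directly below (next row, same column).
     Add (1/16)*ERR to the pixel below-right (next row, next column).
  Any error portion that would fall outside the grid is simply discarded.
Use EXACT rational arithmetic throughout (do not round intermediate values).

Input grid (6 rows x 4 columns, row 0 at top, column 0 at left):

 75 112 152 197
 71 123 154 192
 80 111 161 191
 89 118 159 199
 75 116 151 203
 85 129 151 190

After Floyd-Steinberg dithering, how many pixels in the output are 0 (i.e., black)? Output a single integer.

(0,0): OLD=75 → NEW=0, ERR=75
(0,1): OLD=2317/16 → NEW=255, ERR=-1763/16
(0,2): OLD=26571/256 → NEW=0, ERR=26571/256
(0,3): OLD=992909/4096 → NEW=255, ERR=-51571/4096
(1,0): OLD=18887/256 → NEW=0, ERR=18887/256
(1,1): OLD=296945/2048 → NEW=255, ERR=-225295/2048
(1,2): OLD=8458053/65536 → NEW=255, ERR=-8253627/65536
(1,3): OLD=146227699/1048576 → NEW=255, ERR=-121159181/1048576
(2,0): OLD=2701035/32768 → NEW=0, ERR=2701035/32768
(2,1): OLD=98233417/1048576 → NEW=0, ERR=98233417/1048576
(2,2): OLD=281205869/2097152 → NEW=255, ERR=-253567891/2097152
(2,3): OLD=3158213401/33554432 → NEW=0, ERR=3158213401/33554432
(3,0): OLD=2220038075/16777216 → NEW=255, ERR=-2058152005/16777216
(3,1): OLD=20424293669/268435456 → NEW=0, ERR=20424293669/268435456
(3,2): OLD=764531281883/4294967296 → NEW=255, ERR=-330685378597/4294967296
(3,3): OLD=12862327756157/68719476736 → NEW=255, ERR=-4661138811523/68719476736
(4,0): OLD=218743267807/4294967296 → NEW=0, ERR=218743267807/4294967296
(4,1): OLD=4808831310237/34359738368 → NEW=255, ERR=-3952901973603/34359738368
(4,2): OLD=75476000620669/1099511627776 → NEW=0, ERR=75476000620669/1099511627776
(4,3): OLD=3641999209518459/17592186044416 → NEW=255, ERR=-844008231807621/17592186044416
(5,0): OLD=43620268971951/549755813888 → NEW=0, ERR=43620268971951/549755813888
(5,1): OLD=2530037727981097/17592186044416 → NEW=255, ERR=-1955969713344983/17592186044416
(5,2): OLD=946659469801253/8796093022208 → NEW=0, ERR=946659469801253/8796093022208
(5,3): OLD=63721053003134781/281474976710656 → NEW=255, ERR=-8055066058082499/281474976710656
Output grid:
  Row 0: .#.#  (2 black, running=2)
  Row 1: .###  (1 black, running=3)
  Row 2: ..#.  (3 black, running=6)
  Row 3: #.##  (1 black, running=7)
  Row 4: .#.#  (2 black, running=9)
  Row 5: .#.#  (2 black, running=11)

Answer: 11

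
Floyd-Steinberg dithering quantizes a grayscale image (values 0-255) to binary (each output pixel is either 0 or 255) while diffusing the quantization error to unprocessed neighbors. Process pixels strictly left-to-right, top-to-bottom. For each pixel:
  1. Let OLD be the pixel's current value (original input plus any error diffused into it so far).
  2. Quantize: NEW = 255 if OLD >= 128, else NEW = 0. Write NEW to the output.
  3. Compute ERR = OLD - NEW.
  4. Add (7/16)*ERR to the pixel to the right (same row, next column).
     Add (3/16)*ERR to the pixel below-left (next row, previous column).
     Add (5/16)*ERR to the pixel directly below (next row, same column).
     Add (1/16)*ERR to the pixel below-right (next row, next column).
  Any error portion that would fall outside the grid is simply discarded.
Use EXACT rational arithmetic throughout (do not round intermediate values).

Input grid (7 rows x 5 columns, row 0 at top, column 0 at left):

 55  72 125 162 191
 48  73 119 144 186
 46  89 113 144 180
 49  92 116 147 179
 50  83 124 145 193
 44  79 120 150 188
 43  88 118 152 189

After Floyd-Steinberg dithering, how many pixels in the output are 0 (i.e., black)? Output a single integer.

Answer: 19

Derivation:
(0,0): OLD=55 → NEW=0, ERR=55
(0,1): OLD=1537/16 → NEW=0, ERR=1537/16
(0,2): OLD=42759/256 → NEW=255, ERR=-22521/256
(0,3): OLD=505905/4096 → NEW=0, ERR=505905/4096
(0,4): OLD=16058711/65536 → NEW=255, ERR=-652969/65536
(1,0): OLD=21299/256 → NEW=0, ERR=21299/256
(1,1): OLD=258789/2048 → NEW=0, ERR=258789/2048
(1,2): OLD=11531337/65536 → NEW=255, ERR=-5180343/65536
(1,3): OLD=36870165/262144 → NEW=255, ERR=-29976555/262144
(1,4): OLD=589623199/4194304 → NEW=255, ERR=-479924321/4194304
(2,0): OLD=3135655/32768 → NEW=0, ERR=3135655/32768
(2,1): OLD=168540189/1048576 → NEW=255, ERR=-98846691/1048576
(2,2): OLD=562252439/16777216 → NEW=0, ERR=562252439/16777216
(2,3): OLD=25912715477/268435456 → NEW=0, ERR=25912715477/268435456
(2,4): OLD=770211346579/4294967296 → NEW=255, ERR=-325005313901/4294967296
(3,0): OLD=1027248311/16777216 → NEW=0, ERR=1027248311/16777216
(3,1): OLD=13635638763/134217728 → NEW=0, ERR=13635638763/134217728
(3,2): OLD=786528737673/4294967296 → NEW=255, ERR=-308687922807/4294967296
(3,3): OLD=1147860692673/8589934592 → NEW=255, ERR=-1042572628287/8589934592
(3,4): OLD=14882718029733/137438953472 → NEW=0, ERR=14882718029733/137438953472
(4,0): OLD=189371031129/2147483648 → NEW=0, ERR=189371031129/2147483648
(4,1): OLD=9873525006169/68719476736 → NEW=255, ERR=-7649941561511/68719476736
(4,2): OLD=40054521056855/1099511627776 → NEW=0, ERR=40054521056855/1099511627776
(4,3): OLD=2442163266209625/17592186044416 → NEW=255, ERR=-2043844175116455/17592186044416
(4,4): OLD=47407512075638767/281474976710656 → NEW=255, ERR=-24368606985578513/281474976710656
(5,0): OLD=55728051918251/1099511627776 → NEW=0, ERR=55728051918251/1099511627776
(5,1): OLD=692502633562177/8796093022208 → NEW=0, ERR=692502633562177/8796093022208
(5,2): OLD=38586478194601417/281474976710656 → NEW=255, ERR=-33189640866615863/281474976710656
(5,3): OLD=54213265115941575/1125899906842624 → NEW=0, ERR=54213265115941575/1125899906842624
(5,4): OLD=3148021608675180637/18014398509481984 → NEW=255, ERR=-1445650011242725283/18014398509481984
(6,0): OLD=10358341976695675/140737488355328 → NEW=0, ERR=10358341976695675/140737488355328
(6,1): OLD=566831434943516085/4503599627370496 → NEW=0, ERR=566831434943516085/4503599627370496
(6,2): OLD=10820565401525973527/72057594037927936 → NEW=255, ERR=-7554121078145650153/72057594037927936
(6,3): OLD=113869117793556128957/1152921504606846976 → NEW=0, ERR=113869117793556128957/1152921504606846976
(6,4): OLD=3876424834367050240363/18446744073709551616 → NEW=255, ERR=-827494904428885421717/18446744073709551616
Output grid:
  Row 0: ..#.#  (3 black, running=3)
  Row 1: ..###  (2 black, running=5)
  Row 2: .#..#  (3 black, running=8)
  Row 3: ..##.  (3 black, running=11)
  Row 4: .#.##  (2 black, running=13)
  Row 5: ..#.#  (3 black, running=16)
  Row 6: ..#.#  (3 black, running=19)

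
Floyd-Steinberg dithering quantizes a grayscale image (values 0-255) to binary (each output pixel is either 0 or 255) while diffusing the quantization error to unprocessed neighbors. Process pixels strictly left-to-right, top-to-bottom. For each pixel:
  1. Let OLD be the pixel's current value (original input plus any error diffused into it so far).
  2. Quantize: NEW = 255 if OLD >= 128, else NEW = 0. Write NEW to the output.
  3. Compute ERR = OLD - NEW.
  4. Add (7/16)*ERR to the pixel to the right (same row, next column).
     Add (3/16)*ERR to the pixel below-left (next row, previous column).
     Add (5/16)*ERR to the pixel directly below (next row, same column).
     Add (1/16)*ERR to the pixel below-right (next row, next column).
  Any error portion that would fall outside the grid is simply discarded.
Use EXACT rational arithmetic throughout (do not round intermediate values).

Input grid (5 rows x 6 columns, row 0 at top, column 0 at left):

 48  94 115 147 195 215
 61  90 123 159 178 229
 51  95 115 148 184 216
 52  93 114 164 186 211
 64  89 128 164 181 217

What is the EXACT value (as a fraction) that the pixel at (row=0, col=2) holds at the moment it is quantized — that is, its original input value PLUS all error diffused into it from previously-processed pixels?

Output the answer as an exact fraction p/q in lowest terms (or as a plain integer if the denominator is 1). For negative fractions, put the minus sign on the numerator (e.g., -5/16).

(0,0): OLD=48 → NEW=0, ERR=48
(0,1): OLD=115 → NEW=0, ERR=115
(0,2): OLD=2645/16 → NEW=255, ERR=-1435/16
Target (0,2): original=115, with diffused error = 2645/16

Answer: 2645/16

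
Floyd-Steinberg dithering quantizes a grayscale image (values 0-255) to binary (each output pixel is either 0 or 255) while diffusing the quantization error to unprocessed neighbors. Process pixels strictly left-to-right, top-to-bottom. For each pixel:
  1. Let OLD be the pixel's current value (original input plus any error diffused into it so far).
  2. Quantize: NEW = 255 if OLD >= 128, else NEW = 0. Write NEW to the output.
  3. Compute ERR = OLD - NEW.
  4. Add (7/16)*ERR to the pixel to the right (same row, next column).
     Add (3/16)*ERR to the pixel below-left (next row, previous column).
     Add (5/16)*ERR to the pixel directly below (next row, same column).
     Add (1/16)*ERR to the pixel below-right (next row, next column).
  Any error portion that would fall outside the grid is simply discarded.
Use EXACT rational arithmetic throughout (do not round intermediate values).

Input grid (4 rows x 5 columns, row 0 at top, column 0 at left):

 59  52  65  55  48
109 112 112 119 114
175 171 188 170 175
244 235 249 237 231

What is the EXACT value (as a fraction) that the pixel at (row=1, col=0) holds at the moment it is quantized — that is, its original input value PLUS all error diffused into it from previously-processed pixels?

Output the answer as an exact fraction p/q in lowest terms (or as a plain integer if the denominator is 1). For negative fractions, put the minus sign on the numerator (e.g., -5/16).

Answer: 36359/256

Derivation:
(0,0): OLD=59 → NEW=0, ERR=59
(0,1): OLD=1245/16 → NEW=0, ERR=1245/16
(0,2): OLD=25355/256 → NEW=0, ERR=25355/256
(0,3): OLD=402765/4096 → NEW=0, ERR=402765/4096
(0,4): OLD=5965083/65536 → NEW=0, ERR=5965083/65536
(1,0): OLD=36359/256 → NEW=255, ERR=-28921/256
Target (1,0): original=109, with diffused error = 36359/256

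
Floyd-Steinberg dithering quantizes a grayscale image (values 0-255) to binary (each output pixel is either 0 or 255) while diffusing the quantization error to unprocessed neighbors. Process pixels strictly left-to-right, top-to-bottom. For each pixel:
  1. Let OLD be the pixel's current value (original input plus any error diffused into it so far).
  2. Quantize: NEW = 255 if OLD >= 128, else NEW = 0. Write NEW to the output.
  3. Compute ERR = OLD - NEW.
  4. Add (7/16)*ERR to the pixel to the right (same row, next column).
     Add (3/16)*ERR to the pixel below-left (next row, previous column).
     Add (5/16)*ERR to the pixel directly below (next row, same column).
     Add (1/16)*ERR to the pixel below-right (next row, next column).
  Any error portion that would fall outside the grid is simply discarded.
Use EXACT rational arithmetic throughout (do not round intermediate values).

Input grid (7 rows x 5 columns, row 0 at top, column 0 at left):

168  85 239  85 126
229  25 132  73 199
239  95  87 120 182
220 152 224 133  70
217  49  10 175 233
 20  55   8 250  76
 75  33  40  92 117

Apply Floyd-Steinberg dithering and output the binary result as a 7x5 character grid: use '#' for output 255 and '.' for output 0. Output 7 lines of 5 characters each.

(0,0): OLD=168 → NEW=255, ERR=-87
(0,1): OLD=751/16 → NEW=0, ERR=751/16
(0,2): OLD=66441/256 → NEW=255, ERR=1161/256
(0,3): OLD=356287/4096 → NEW=0, ERR=356287/4096
(0,4): OLD=10751545/65536 → NEW=255, ERR=-5960135/65536
(1,0): OLD=53917/256 → NEW=255, ERR=-11363/256
(1,1): OLD=32075/2048 → NEW=0, ERR=32075/2048
(1,2): OLD=10453799/65536 → NEW=255, ERR=-6257881/65536
(1,3): OLD=10915163/262144 → NEW=0, ERR=10915163/262144
(1,4): OLD=814672305/4194304 → NEW=255, ERR=-254875215/4194304
(2,0): OLD=7473257/32768 → NEW=255, ERR=-882583/32768
(2,1): OLD=70707987/1048576 → NEW=0, ERR=70707987/1048576
(2,2): OLD=1601347577/16777216 → NEW=0, ERR=1601347577/16777216
(2,3): OLD=42254019803/268435456 → NEW=255, ERR=-26197021477/268435456
(2,4): OLD=527921955645/4294967296 → NEW=0, ERR=527921955645/4294967296
(3,0): OLD=3761898201/16777216 → NEW=255, ERR=-516291879/16777216
(3,1): OLD=23598472677/134217728 → NEW=255, ERR=-10627047963/134217728
(3,2): OLD=880911989223/4294967296 → NEW=255, ERR=-214304671257/4294967296
(3,3): OLD=942188354447/8589934592 → NEW=0, ERR=942188354447/8589934592
(3,4): OLD=20656960093355/137438953472 → NEW=255, ERR=-14389973042005/137438953472
(4,0): OLD=413471132567/2147483648 → NEW=255, ERR=-134137197673/2147483648
(4,1): OLD=-986078816233/68719476736 → NEW=0, ERR=-986078816233/68719476736
(4,2): OLD=4119662813241/1099511627776 → NEW=0, ERR=4119662813241/1099511627776
(4,3): OLD=3310249395461655/17592186044416 → NEW=255, ERR=-1175758045864425/17592186044416
(4,4): OLD=50073382255556129/281474976710656 → NEW=255, ERR=-21702736805661151/281474976710656
(5,0): OLD=-2429955520859/1099511627776 → NEW=0, ERR=-2429955520859/1099511627776
(5,1): OLD=407677490864687/8796093022208 → NEW=0, ERR=407677490864687/8796093022208
(5,2): OLD=4509147396301223/281474976710656 → NEW=0, ERR=4509147396301223/281474976710656
(5,3): OLD=249837429552696201/1125899906842624 → NEW=255, ERR=-37267046692172919/1125899906842624
(5,4): OLD=598921708826874131/18014398509481984 → NEW=0, ERR=598921708826874131/18014398509481984
(6,0): OLD=11681145878409301/140737488355328 → NEW=0, ERR=11681145878409301/140737488355328
(6,1): OLD=390288602114870267/4503599627370496 → NEW=0, ERR=390288602114870267/4503599627370496
(6,2): OLD=5736582083041951865/72057594037927936 → NEW=0, ERR=5736582083041951865/72057594037927936
(6,3): OLD=142640800303003853427/1152921504606846976 → NEW=0, ERR=142640800303003853427/1152921504606846976
(6,4): OLD=3310248149756859165925/18446744073709551616 → NEW=255, ERR=-1393671589039076496155/18446744073709551616
Row 0: #.#.#
Row 1: #.#.#
Row 2: #..#.
Row 3: ###.#
Row 4: #..##
Row 5: ...#.
Row 6: ....#

Answer: #.#.#
#.#.#
#..#.
###.#
#..##
...#.
....#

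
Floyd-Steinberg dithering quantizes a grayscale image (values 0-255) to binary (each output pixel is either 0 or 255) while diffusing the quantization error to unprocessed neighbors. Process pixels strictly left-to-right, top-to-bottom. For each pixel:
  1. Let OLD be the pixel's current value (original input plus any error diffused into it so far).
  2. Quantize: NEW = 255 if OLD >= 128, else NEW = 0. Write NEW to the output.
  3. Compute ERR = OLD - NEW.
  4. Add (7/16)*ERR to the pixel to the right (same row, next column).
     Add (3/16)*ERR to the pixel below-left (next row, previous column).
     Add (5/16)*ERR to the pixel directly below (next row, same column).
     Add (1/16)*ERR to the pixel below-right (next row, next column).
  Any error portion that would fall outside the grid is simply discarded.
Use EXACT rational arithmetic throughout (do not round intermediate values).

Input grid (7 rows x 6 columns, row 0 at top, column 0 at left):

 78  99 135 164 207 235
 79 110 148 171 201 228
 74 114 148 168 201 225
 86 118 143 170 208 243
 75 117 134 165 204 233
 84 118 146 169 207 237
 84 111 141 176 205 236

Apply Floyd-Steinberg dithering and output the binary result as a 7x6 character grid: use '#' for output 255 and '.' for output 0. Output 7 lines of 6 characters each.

Answer: .#.###
..#.##
.#####
.#..##
.#.###
.#.###
.#.#.#

Derivation:
(0,0): OLD=78 → NEW=0, ERR=78
(0,1): OLD=1065/8 → NEW=255, ERR=-975/8
(0,2): OLD=10455/128 → NEW=0, ERR=10455/128
(0,3): OLD=409057/2048 → NEW=255, ERR=-113183/2048
(0,4): OLD=5990695/32768 → NEW=255, ERR=-2365145/32768
(0,5): OLD=106651665/524288 → NEW=255, ERR=-27041775/524288
(1,0): OLD=10307/128 → NEW=0, ERR=10307/128
(1,1): OLD=130389/1024 → NEW=0, ERR=130389/1024
(1,2): OLD=6922361/32768 → NEW=255, ERR=-1433479/32768
(1,3): OLD=16536325/131072 → NEW=0, ERR=16536325/131072
(1,4): OLD=1849815535/8388608 → NEW=255, ERR=-289279505/8388608
(1,5): OLD=25807866329/134217728 → NEW=255, ERR=-8417654311/134217728
(2,0): OLD=2015863/16384 → NEW=0, ERR=2015863/16384
(2,1): OLD=107191309/524288 → NEW=255, ERR=-26502131/524288
(2,2): OLD=1206515815/8388608 → NEW=255, ERR=-932579225/8388608
(2,3): OLD=10038669295/67108864 → NEW=255, ERR=-7074091025/67108864
(2,4): OLD=301144812365/2147483648 → NEW=255, ERR=-246463517875/2147483648
(2,5): OLD=5258228609515/34359738368 → NEW=255, ERR=-3503504674325/34359738368
(3,0): OLD=964451975/8388608 → NEW=0, ERR=964451975/8388608
(3,1): OLD=9351534715/67108864 → NEW=255, ERR=-7761225605/67108864
(3,2): OLD=18649393377/536870912 → NEW=0, ERR=18649393377/536870912
(3,3): OLD=4253353137891/34359738368 → NEW=0, ERR=4253353137891/34359738368
(3,4): OLD=55136575598083/274877906944 → NEW=255, ERR=-14957290672637/274877906944
(3,5): OLD=792336750228813/4398046511104 → NEW=255, ERR=-329165110102707/4398046511104
(4,0): OLD=95825038985/1073741824 → NEW=0, ERR=95825038985/1073741824
(4,1): OLD=2295268132085/17179869184 → NEW=255, ERR=-2085598509835/17179869184
(4,2): OLD=59223017707855/549755813888 → NEW=0, ERR=59223017707855/549755813888
(4,3): OLD=2135537958432811/8796093022208 → NEW=255, ERR=-107465762230229/8796093022208
(4,4): OLD=24678888523937243/140737488355328 → NEW=255, ERR=-11209171006671397/140737488355328
(4,5): OLD=385880609101139741/2251799813685248 → NEW=255, ERR=-188328343388598499/2251799813685248
(5,0): OLD=24498951772591/274877906944 → NEW=0, ERR=24498951772591/274877906944
(5,1): OLD=1273960012947103/8796093022208 → NEW=255, ERR=-969043707715937/8796093022208
(5,2): OLD=8555992519384261/70368744177664 → NEW=0, ERR=8555992519384261/70368744177664
(5,3): OLD=473274382318964935/2251799813685248 → NEW=255, ERR=-100934570170773305/2251799813685248
(5,4): OLD=657773630737460295/4503599627370496 → NEW=255, ERR=-490644274242016185/4503599627370496
(5,5): OLD=11401162961195337843/72057594037927936 → NEW=255, ERR=-6973523518476285837/72057594037927936
(6,0): OLD=12834650182314301/140737488355328 → NEW=0, ERR=12834650182314301/140737488355328
(6,1): OLD=326148252401859833/2251799813685248 → NEW=255, ERR=-248060700087878407/2251799813685248
(6,2): OLD=1040428845618163153/9007199254740992 → NEW=0, ERR=1040428845618163153/9007199254740992
(6,3): OLD=28779885014291397741/144115188075855872 → NEW=255, ERR=-7969487945051849619/144115188075855872
(6,4): OLD=290107363792934516685/2305843009213693952 → NEW=0, ERR=290107363792934516685/2305843009213693952
(6,5): OLD=9370641117973331958907/36893488147419103232 → NEW=255, ERR=-37198359618539365253/36893488147419103232
Row 0: .#.###
Row 1: ..#.##
Row 2: .#####
Row 3: .#..##
Row 4: .#.###
Row 5: .#.###
Row 6: .#.#.#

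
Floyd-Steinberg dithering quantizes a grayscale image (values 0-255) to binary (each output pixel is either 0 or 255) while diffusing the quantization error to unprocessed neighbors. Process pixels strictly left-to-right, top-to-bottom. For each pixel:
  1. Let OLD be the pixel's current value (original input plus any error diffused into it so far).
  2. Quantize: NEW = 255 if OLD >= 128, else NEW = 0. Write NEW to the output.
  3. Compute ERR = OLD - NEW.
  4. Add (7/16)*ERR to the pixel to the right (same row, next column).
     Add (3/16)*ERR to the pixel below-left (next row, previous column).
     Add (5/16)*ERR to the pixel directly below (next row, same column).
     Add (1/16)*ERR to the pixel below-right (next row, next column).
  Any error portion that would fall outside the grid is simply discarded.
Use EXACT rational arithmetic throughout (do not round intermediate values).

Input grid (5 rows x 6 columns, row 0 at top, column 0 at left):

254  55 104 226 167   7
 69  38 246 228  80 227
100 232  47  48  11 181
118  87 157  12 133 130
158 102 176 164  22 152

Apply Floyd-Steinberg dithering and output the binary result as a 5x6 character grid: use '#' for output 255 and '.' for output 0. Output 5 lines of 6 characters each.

(0,0): OLD=254 → NEW=255, ERR=-1
(0,1): OLD=873/16 → NEW=0, ERR=873/16
(0,2): OLD=32735/256 → NEW=0, ERR=32735/256
(0,3): OLD=1154841/4096 → NEW=255, ERR=110361/4096
(0,4): OLD=11717039/65536 → NEW=255, ERR=-4994641/65536
(0,5): OLD=-27622455/1048576 → NEW=0, ERR=-27622455/1048576
(1,0): OLD=20203/256 → NEW=0, ERR=20203/256
(1,1): OLD=232429/2048 → NEW=0, ERR=232429/2048
(1,2): OLD=22549233/65536 → NEW=255, ERR=5837553/65536
(1,3): OLD=70540829/262144 → NEW=255, ERR=3694109/262144
(1,4): OLD=991426103/16777216 → NEW=0, ERR=991426103/16777216
(1,5): OLD=64386406737/268435456 → NEW=255, ERR=-4064634543/268435456
(2,0): OLD=4782207/32768 → NEW=255, ERR=-3573633/32768
(2,1): OLD=253112037/1048576 → NEW=255, ERR=-14274843/1048576
(2,2): OLD=1318942447/16777216 → NEW=0, ERR=1318942447/16777216
(2,3): OLD=13884152887/134217728 → NEW=0, ERR=13884152887/134217728
(2,4): OLD=312525732901/4294967296 → NEW=0, ERR=312525732901/4294967296
(2,5): OLD=14554539738451/68719476736 → NEW=255, ERR=-2968926829229/68719476736
(3,0): OLD=1365105679/16777216 → NEW=0, ERR=1365105679/16777216
(3,1): OLD=16947382115/134217728 → NEW=0, ERR=16947382115/134217728
(3,2): OLD=274184792089/1073741824 → NEW=255, ERR=380626969/1073741824
(3,3): OLD=4331982203019/68719476736 → NEW=0, ERR=4331982203019/68719476736
(3,4): OLD=99881443168939/549755813888 → NEW=255, ERR=-40306289372501/549755813888
(3,5): OLD=782594287921701/8796093022208 → NEW=0, ERR=782594287921701/8796093022208
(4,0): OLD=444748789889/2147483648 → NEW=255, ERR=-102859540351/2147483648
(4,1): OLD=4317484389005/34359738368 → NEW=0, ERR=4317484389005/34359738368
(4,2): OLD=275753634816663/1099511627776 → NEW=255, ERR=-4621830266217/1099511627776
(4,3): OLD=2957876301443475/17592186044416 → NEW=255, ERR=-1528131139882605/17592186044416
(4,4): OLD=-5148921619640893/281474976710656 → NEW=0, ERR=-5148921619640893/281474976710656
(4,5): OLD=753082957931580789/4503599627370496 → NEW=255, ERR=-395334947047895691/4503599627370496
Row 0: #..##.
Row 1: ..##.#
Row 2: ##...#
Row 3: ..#.#.
Row 4: #.##.#

Answer: #..##.
..##.#
##...#
..#.#.
#.##.#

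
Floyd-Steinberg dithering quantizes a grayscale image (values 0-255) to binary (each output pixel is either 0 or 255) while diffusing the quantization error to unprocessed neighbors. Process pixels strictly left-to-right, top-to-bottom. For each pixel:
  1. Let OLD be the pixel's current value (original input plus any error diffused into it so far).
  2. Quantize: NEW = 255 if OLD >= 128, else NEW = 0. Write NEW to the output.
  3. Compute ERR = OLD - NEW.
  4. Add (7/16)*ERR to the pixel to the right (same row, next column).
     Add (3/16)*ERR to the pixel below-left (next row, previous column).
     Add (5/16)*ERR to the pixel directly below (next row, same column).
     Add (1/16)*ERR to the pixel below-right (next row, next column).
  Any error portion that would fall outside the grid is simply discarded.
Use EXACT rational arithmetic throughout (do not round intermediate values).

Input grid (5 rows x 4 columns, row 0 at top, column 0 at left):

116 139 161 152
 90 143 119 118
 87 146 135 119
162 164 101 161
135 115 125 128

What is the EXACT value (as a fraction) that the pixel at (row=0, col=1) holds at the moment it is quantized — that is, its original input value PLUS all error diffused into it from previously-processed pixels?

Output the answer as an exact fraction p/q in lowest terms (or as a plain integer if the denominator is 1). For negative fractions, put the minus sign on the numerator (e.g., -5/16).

(0,0): OLD=116 → NEW=0, ERR=116
(0,1): OLD=759/4 → NEW=255, ERR=-261/4
Target (0,1): original=139, with diffused error = 759/4

Answer: 759/4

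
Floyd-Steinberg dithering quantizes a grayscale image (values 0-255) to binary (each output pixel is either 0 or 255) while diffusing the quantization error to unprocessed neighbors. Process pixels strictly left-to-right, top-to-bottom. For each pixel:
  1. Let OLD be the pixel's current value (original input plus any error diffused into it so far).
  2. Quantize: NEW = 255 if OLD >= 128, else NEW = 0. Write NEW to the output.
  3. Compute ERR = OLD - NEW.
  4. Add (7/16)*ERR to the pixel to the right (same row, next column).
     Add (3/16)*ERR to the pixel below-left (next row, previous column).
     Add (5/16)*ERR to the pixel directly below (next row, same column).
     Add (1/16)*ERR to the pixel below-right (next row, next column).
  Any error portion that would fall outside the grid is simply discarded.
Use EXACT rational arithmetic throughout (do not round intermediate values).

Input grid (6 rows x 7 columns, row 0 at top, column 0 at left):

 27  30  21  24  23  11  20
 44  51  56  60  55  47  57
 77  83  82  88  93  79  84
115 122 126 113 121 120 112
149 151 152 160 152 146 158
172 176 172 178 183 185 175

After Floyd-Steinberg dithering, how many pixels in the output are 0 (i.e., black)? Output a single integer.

(0,0): OLD=27 → NEW=0, ERR=27
(0,1): OLD=669/16 → NEW=0, ERR=669/16
(0,2): OLD=10059/256 → NEW=0, ERR=10059/256
(0,3): OLD=168717/4096 → NEW=0, ERR=168717/4096
(0,4): OLD=2688347/65536 → NEW=0, ERR=2688347/65536
(0,5): OLD=30352765/1048576 → NEW=0, ERR=30352765/1048576
(0,6): OLD=548013675/16777216 → NEW=0, ERR=548013675/16777216
(1,0): OLD=15431/256 → NEW=0, ERR=15431/256
(1,1): OLD=203761/2048 → NEW=0, ERR=203761/2048
(1,2): OLD=8004805/65536 → NEW=0, ERR=8004805/65536
(1,3): OLD=35771425/262144 → NEW=255, ERR=-31075295/262144
(1,4): OLD=401956227/16777216 → NEW=0, ERR=401956227/16777216
(1,5): OLD=10095319539/134217728 → NEW=0, ERR=10095319539/134217728
(1,6): OLD=218879505629/2147483648 → NEW=0, ERR=218879505629/2147483648
(2,0): OLD=3751659/32768 → NEW=0, ERR=3751659/32768
(2,1): OLD=200121545/1048576 → NEW=255, ERR=-67265335/1048576
(2,2): OLD=1276680859/16777216 → NEW=0, ERR=1276680859/16777216
(2,3): OLD=12935045251/134217728 → NEW=0, ERR=12935045251/134217728
(2,4): OLD=160357476339/1073741824 → NEW=255, ERR=-113446688781/1073741824
(2,5): OLD=2641880165201/34359738368 → NEW=0, ERR=2641880165201/34359738368
(2,6): OLD=84767411775303/549755813888 → NEW=255, ERR=-55420320766137/549755813888
(3,0): OLD=2327849275/16777216 → NEW=255, ERR=-1950340805/16777216
(3,1): OLD=9733202591/134217728 → NEW=0, ERR=9733202591/134217728
(3,2): OLD=209988882509/1073741824 → NEW=255, ERR=-63815282611/1073741824
(3,3): OLD=438346889547/4294967296 → NEW=0, ERR=438346889547/4294967296
(3,4): OLD=84153421169979/549755813888 → NEW=255, ERR=-56034311371461/549755813888
(3,5): OLD=325147864663265/4398046511104 → NEW=0, ERR=325147864663265/4398046511104
(3,6): OLD=8278682231041471/70368744177664 → NEW=0, ERR=8278682231041471/70368744177664
(4,0): OLD=271161039125/2147483648 → NEW=0, ERR=271161039125/2147483648
(4,1): OLD=7232568656017/34359738368 → NEW=255, ERR=-1529164627823/34359738368
(4,2): OLD=75660311310879/549755813888 → NEW=255, ERR=-64527421230561/549755813888
(4,3): OLD=517724292719109/4398046511104 → NEW=0, ERR=517724292719109/4398046511104
(4,4): OLD=6751528759033087/35184372088832 → NEW=255, ERR=-2220486123619073/35184372088832
(4,5): OLD=176970064678994687/1125899906842624 → NEW=255, ERR=-110134411565874433/1125899906842624
(4,6): OLD=2820866515374145961/18014398509481984 → NEW=255, ERR=-1772805104543759959/18014398509481984
(5,0): OLD=111663389235267/549755813888 → NEW=255, ERR=-28524343306173/549755813888
(5,1): OLD=550971880431937/4398046511104 → NEW=0, ERR=550971880431937/4398046511104
(5,2): OLD=7368285059077655/35184372088832 → NEW=255, ERR=-1603729823574505/35184372088832
(5,3): OLD=49448370661561619/281474976710656 → NEW=255, ERR=-22327748399655661/281474976710656
(5,4): OLD=2118314376504261489/18014398509481984 → NEW=0, ERR=2118314376504261489/18014398509481984
(5,5): OLD=26442381544701151585/144115188075855872 → NEW=255, ERR=-10306991414642095775/144115188075855872
(5,6): OLD=246364177847719445391/2305843009213693952 → NEW=0, ERR=246364177847719445391/2305843009213693952
Output grid:
  Row 0: .......  (7 black, running=7)
  Row 1: ...#...  (6 black, running=13)
  Row 2: .#..#.#  (4 black, running=17)
  Row 3: #.#.#..  (4 black, running=21)
  Row 4: .##.###  (2 black, running=23)
  Row 5: #.##.#.  (3 black, running=26)

Answer: 26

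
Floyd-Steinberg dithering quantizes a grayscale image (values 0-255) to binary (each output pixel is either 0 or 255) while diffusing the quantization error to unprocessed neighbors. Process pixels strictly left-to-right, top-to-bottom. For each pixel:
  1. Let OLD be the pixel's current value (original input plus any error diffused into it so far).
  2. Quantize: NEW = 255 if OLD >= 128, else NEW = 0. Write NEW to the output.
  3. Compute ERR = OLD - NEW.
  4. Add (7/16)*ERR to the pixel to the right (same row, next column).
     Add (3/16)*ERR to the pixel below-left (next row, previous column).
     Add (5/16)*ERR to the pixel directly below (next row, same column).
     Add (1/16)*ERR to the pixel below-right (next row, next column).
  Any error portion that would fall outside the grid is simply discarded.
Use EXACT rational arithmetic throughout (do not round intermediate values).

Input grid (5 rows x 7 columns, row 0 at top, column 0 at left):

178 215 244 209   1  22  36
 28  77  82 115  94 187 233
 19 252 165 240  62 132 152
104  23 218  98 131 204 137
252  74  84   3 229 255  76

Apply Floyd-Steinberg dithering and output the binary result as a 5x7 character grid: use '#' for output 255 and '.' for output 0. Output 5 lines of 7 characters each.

(0,0): OLD=178 → NEW=255, ERR=-77
(0,1): OLD=2901/16 → NEW=255, ERR=-1179/16
(0,2): OLD=54211/256 → NEW=255, ERR=-11069/256
(0,3): OLD=778581/4096 → NEW=255, ERR=-265899/4096
(0,4): OLD=-1795757/65536 → NEW=0, ERR=-1795757/65536
(0,5): OLD=10498373/1048576 → NEW=0, ERR=10498373/1048576
(0,6): OLD=677468387/16777216 → NEW=0, ERR=677468387/16777216
(1,0): OLD=-2529/256 → NEW=0, ERR=-2529/256
(1,1): OLD=75225/2048 → NEW=0, ERR=75225/2048
(1,2): OLD=4442061/65536 → NEW=0, ERR=4442061/65536
(1,3): OLD=30546953/262144 → NEW=0, ERR=30546953/262144
(1,4): OLD=2252137403/16777216 → NEW=255, ERR=-2026052677/16777216
(1,5): OLD=19213811371/134217728 → NEW=255, ERR=-15011709269/134217728
(1,6): OLD=423724252325/2147483648 → NEW=255, ERR=-123884077915/2147483648
(2,0): OLD=747107/32768 → NEW=0, ERR=747107/32768
(2,1): OLD=299415409/1048576 → NEW=255, ERR=32028529/1048576
(2,2): OLD=3752883859/16777216 → NEW=255, ERR=-525306221/16777216
(2,3): OLD=32790700219/134217728 → NEW=255, ERR=-1434820421/134217728
(2,4): OLD=6331524139/1073741824 → NEW=0, ERR=6331524139/1073741824
(2,5): OLD=2792203084601/34359738368 → NEW=0, ERR=2792203084601/34359738368
(2,6): OLD=89354581497119/549755813888 → NEW=255, ERR=-50833151044321/549755813888
(3,0): OLD=1960453171/16777216 → NEW=0, ERR=1960453171/16777216
(3,1): OLD=10633035063/134217728 → NEW=0, ERR=10633035063/134217728
(3,2): OLD=260682811157/1073741824 → NEW=255, ERR=-13121353963/1073741824
(3,3): OLD=379939964931/4294967296 → NEW=0, ERR=379939964931/4294967296
(3,4): OLD=102316988743731/549755813888 → NEW=255, ERR=-37870743797709/549755813888
(3,5): OLD=801713151970377/4398046511104 → NEW=255, ERR=-319788708361143/4398046511104
(3,6): OLD=5726072946868055/70368744177664 → NEW=0, ERR=5726072946868055/70368744177664
(4,0): OLD=651483111325/2147483648 → NEW=255, ERR=103874781085/2147483648
(4,1): OLD=4292596793977/34359738368 → NEW=0, ERR=4292596793977/34359738368
(4,2): OLD=85968865424823/549755813888 → NEW=255, ERR=-54218867116617/549755813888
(4,3): OLD=-115156288908019/4398046511104 → NEW=0, ERR=-115156288908019/4398046511104
(4,4): OLD=6611605520713239/35184372088832 → NEW=255, ERR=-2360409361938921/35184372088832
(4,5): OLD=240806412143330199/1125899906842624 → NEW=255, ERR=-46298064101538921/1125899906842624
(4,6): OLD=1421227764418850129/18014398509481984 → NEW=0, ERR=1421227764418850129/18014398509481984
Row 0: ####...
Row 1: ....###
Row 2: .###..#
Row 3: ..#.##.
Row 4: #.#.##.

Answer: ####...
....###
.###..#
..#.##.
#.#.##.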